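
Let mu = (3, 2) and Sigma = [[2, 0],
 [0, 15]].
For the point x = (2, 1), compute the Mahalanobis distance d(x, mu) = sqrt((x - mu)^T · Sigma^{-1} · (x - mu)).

Step 1 — centre the observation: (x - mu) = (-1, -1).

Step 2 — invert Sigma. det(Sigma) = 2·15 - (0)² = 30.
  Sigma^{-1} = (1/det) · [[d, -b], [-b, a]] = [[0.5, 0],
 [0, 0.0667]].

Step 3 — form the quadratic (x - mu)^T · Sigma^{-1} · (x - mu):
  Sigma^{-1} · (x - mu) = (-0.5, -0.0667).
  (x - mu)^T · [Sigma^{-1} · (x - mu)] = (-1)·(-0.5) + (-1)·(-0.0667) = 0.5667.

Step 4 — take square root: d = √(0.5667) ≈ 0.7528.

d(x, mu) = √(0.5667) ≈ 0.7528


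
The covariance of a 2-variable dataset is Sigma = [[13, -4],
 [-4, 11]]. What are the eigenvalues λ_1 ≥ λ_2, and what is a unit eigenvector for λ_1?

Step 1 — characteristic polynomial of 2×2 Sigma:
  det(Sigma - λI) = λ² - trace · λ + det = 0.
  trace = 13 + 11 = 24, det = 13·11 - (-4)² = 127.
Step 2 — discriminant:
  Δ = trace² - 4·det = 576 - 508 = 68.
Step 3 — eigenvalues:
  λ = (trace ± √Δ)/2 = (24 ± 8.2462)/2,
  λ_1 = 16.1231,  λ_2 = 7.8769.

Step 4 — unit eigenvector for λ_1: solve (Sigma - λ_1 I)v = 0. First row:
  (13 - 16.1231)·v_x + (-4)·v_y = 0, i.e. (-3.1231)·v_x + (-4)·v_y = 0,
  so v ∝ (b, λ_1 - a) = (-4, 3.1231); multiply by -1 so the first entry is positive: u = (4, -3.1231).
  ||u|| = √((4)² + (-3.1231)²) = √(25.7538) ≈ 5.0748,
  v_1 = u/||u|| ≈ (0.7882, -0.6154) (||v_1|| = 1).

λ_1 = 16.1231,  λ_2 = 7.8769;  v_1 ≈ (0.7882, -0.6154)


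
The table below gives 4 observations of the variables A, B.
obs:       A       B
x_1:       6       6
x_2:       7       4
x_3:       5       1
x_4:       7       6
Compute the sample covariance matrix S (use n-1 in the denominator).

Step 1 — column means:
  mean(A) = (6 + 7 + 5 + 7) / 4 = 25/4 = 6.25
  mean(B) = (6 + 4 + 1 + 6) / 4 = 17/4 = 4.25

Step 2 — sample covariance S[i,j] = (1/(n-1)) · Σ_k (x_{k,i} - mean_i) · (x_{k,j} - mean_j), with n-1 = 3.
  S[A,A] = ((-0.25)·(-0.25) + (0.75)·(0.75) + (-1.25)·(-1.25) + (0.75)·(0.75)) / 3 = 2.75/3 = 0.9167
  S[A,B] = ((-0.25)·(1.75) + (0.75)·(-0.25) + (-1.25)·(-3.25) + (0.75)·(1.75)) / 3 = 4.75/3 = 1.5833
  S[B,B] = ((1.75)·(1.75) + (-0.25)·(-0.25) + (-3.25)·(-3.25) + (1.75)·(1.75)) / 3 = 16.75/3 = 5.5833

S is symmetric (S[j,i] = S[i,j]). Assembling:

S = [[0.9167, 1.5833],
 [1.5833, 5.5833]]


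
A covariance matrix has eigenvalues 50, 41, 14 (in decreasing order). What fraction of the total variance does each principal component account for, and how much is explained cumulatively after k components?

Step 1 — total variance = trace(Sigma) = Σ λ_i = 50 + 41 + 14 = 105.

Step 2 — fraction explained by component i = λ_i / Σ λ:
  PC1: 50/105 = 0.4762
  PC2: 41/105 = 0.3905
  PC3: 14/105 = 0.1333

Step 3 — cumulative fraction after k components = (λ_1 + ... + λ_k) / Σ λ:
  k = 1: 50/105 = 0.4762
  k = 2: (50 + 41)/105 = 91/105 = 0.8667
  k = 3: (50 + 41 + 14)/105 = 105/105 = 1

Summary (fraction, with percent):

explained: PC1 0.4762 (47.62%), PC2 0.3905 (39.05%), PC3 0.1333 (13.33%);  cumulative: 0.4762, 0.8667, 1


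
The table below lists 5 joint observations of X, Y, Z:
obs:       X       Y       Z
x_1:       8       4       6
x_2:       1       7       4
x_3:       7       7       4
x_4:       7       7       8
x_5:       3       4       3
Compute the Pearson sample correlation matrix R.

Step 1 — column means:
  mean(X) = (8 + 1 + 7 + 7 + 3) / 5 = 26/5 = 5.2
  mean(Y) = (4 + 7 + 7 + 7 + 4) / 5 = 29/5 = 5.8
  mean(Z) = (6 + 4 + 4 + 8 + 3) / 5 = 25/5 = 5

Step 2 — sample variances and covariances s[i,j] = (1/(n-1)) · Σ_k (x_{k,i} - mean_i) · (x_{k,j} - mean_j), with n-1 = 4:
  s[X,X] = ((2.8)·(2.8) + (-4.2)·(-4.2) + (1.8)·(1.8) + (1.8)·(1.8) + (-2.2)·(-2.2)) / 4 = 36.8/4 = 9.2
  s[X,Y] = ((2.8)·(-1.8) + (-4.2)·(1.2) + (1.8)·(1.2) + (1.8)·(1.2) + (-2.2)·(-1.8)) / 4 = -1.8/4 = -0.45
  s[X,Z] = ((2.8)·(1) + (-4.2)·(-1) + (1.8)·(-1) + (1.8)·(3) + (-2.2)·(-2)) / 4 = 15/4 = 3.75
  s[Y,Y] = ((-1.8)·(-1.8) + (1.2)·(1.2) + (1.2)·(1.2) + (1.2)·(1.2) + (-1.8)·(-1.8)) / 4 = 10.8/4 = 2.7
  s[Y,Z] = ((-1.8)·(1) + (1.2)·(-1) + (1.2)·(-1) + (1.2)·(3) + (-1.8)·(-2)) / 4 = 3/4 = 0.75
  s[Z,Z] = ((1)·(1) + (-1)·(-1) + (-1)·(-1) + (3)·(3) + (-2)·(-2)) / 4 = 16/4 = 4
  Sample standard deviations s_i = √(s[i,i]):
  s(X) = √(9.2) = 3.0332
  s(Y) = √(2.7) = 1.6432
  s(Z) = √(4) = 2

Step 3 — r_{ij} = s_{ij} / (s_i · s_j):
  r[X,X] = 1 (diagonal).
  r[X,Y] = -0.45 / (3.0332 · 1.6432) = -0.45 / 4.984 = -0.0903
  r[X,Z] = 3.75 / (3.0332 · 2) = 3.75 / 6.0663 = 0.6182
  r[Y,Y] = 1 (diagonal).
  r[Y,Z] = 0.75 / (1.6432 · 2) = 0.75 / 3.2863 = 0.2282
  r[Z,Z] = 1 (diagonal).

R is symmetric with unit diagonal. Assembling:

R = [[1, -0.0903, 0.6182],
 [-0.0903, 1, 0.2282],
 [0.6182, 0.2282, 1]]


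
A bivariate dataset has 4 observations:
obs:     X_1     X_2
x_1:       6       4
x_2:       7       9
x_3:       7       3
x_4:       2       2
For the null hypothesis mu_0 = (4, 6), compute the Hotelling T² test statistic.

Step 1 — sample mean vector:
  mean(X_1) = (6 + 7 + 7 + 2) / 4 = 22/4 = 5.5
  mean(X_2) = (4 + 9 + 3 + 2) / 4 = 18/4 = 4.5
  x̄ = (5.5, 4.5),  deviation x̄ - mu_0 = (5.5, 4.5) - (4, 6) = (1.5, -1.5).

Step 2 — sample covariance matrix, S[i,j] = (1/(n-1)) · Σ_k (x_{k,i} - mean_i) · (x_{k,j} - mean_j), divisor n-1 = 3:
  S[X_1,X_1] = ((0.5)·(0.5) + (1.5)·(1.5) + (1.5)·(1.5) + (-3.5)·(-3.5)) / 3 = 17/3 = 5.6667
  S[X_1,X_2] = ((0.5)·(-0.5) + (1.5)·(4.5) + (1.5)·(-1.5) + (-3.5)·(-2.5)) / 3 = 13/3 = 4.3333
  S[X_2,X_2] = ((-0.5)·(-0.5) + (4.5)·(4.5) + (-1.5)·(-1.5) + (-2.5)·(-2.5)) / 3 = 29/3 = 9.6667
  S = [[5.6667, 4.3333],
 [4.3333, 9.6667]].

Step 3 — invert S. det(S) = 5.6667·9.6667 - (4.3333)² = 36.
  S^{-1} = (1/det) · [[d, -b], [-b, a]] = [[0.2685, -0.1204],
 [-0.1204, 0.1574]].

Step 4 — quadratic form (x̄ - mu_0)^T · S^{-1} · (x̄ - mu_0):
  S^{-1} · (x̄ - mu_0) = (0.5833, -0.4167),
  (x̄ - mu_0)^T · [...] = (1.5)·(0.5833) + (-1.5)·(-0.4167) = 1.5.

Step 5 — scale by n: T² = 4 · 1.5 = 6.

T² ≈ 6


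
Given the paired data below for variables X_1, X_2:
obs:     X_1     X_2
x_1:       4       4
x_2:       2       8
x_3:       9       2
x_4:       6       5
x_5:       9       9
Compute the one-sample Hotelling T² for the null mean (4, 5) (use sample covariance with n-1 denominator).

Step 1 — sample mean vector:
  mean(X_1) = (4 + 2 + 9 + 6 + 9) / 5 = 30/5 = 6
  mean(X_2) = (4 + 8 + 2 + 5 + 9) / 5 = 28/5 = 5.6
  x̄ = (6, 5.6),  deviation x̄ - mu_0 = (6, 5.6) - (4, 5) = (2, 0.6).

Step 2 — sample covariance matrix, S[i,j] = (1/(n-1)) · Σ_k (x_{k,i} - mean_i) · (x_{k,j} - mean_j), divisor n-1 = 4:
  S[X_1,X_1] = ((-2)·(-2) + (-4)·(-4) + (3)·(3) + (0)·(0) + (3)·(3)) / 4 = 38/4 = 9.5
  S[X_1,X_2] = ((-2)·(-1.6) + (-4)·(2.4) + (3)·(-3.6) + (0)·(-0.6) + (3)·(3.4)) / 4 = -7/4 = -1.75
  S[X_2,X_2] = ((-1.6)·(-1.6) + (2.4)·(2.4) + (-3.6)·(-3.6) + (-0.6)·(-0.6) + (3.4)·(3.4)) / 4 = 33.2/4 = 8.3
  S = [[9.5, -1.75],
 [-1.75, 8.3]].

Step 3 — invert S. det(S) = 9.5·8.3 - (-1.75)² = 75.7875.
  S^{-1} = (1/det) · [[d, -b], [-b, a]] = [[0.1095, 0.0231],
 [0.0231, 0.1254]].

Step 4 — quadratic form (x̄ - mu_0)^T · S^{-1} · (x̄ - mu_0):
  S^{-1} · (x̄ - mu_0) = (0.2329, 0.1214),
  (x̄ - mu_0)^T · [...] = (2)·(0.2329) + (0.6)·(0.1214) = 0.5386.

Step 5 — scale by n: T² = 5 · 0.5386 = 2.6931.

T² ≈ 2.6931


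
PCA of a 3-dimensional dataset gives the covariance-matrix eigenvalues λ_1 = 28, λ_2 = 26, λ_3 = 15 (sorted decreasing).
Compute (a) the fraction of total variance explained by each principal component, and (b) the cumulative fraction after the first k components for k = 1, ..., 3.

Step 1 — total variance = trace(Sigma) = Σ λ_i = 28 + 26 + 15 = 69.

Step 2 — fraction explained by component i = λ_i / Σ λ:
  PC1: 28/69 = 0.4058
  PC2: 26/69 = 0.3768
  PC3: 15/69 = 0.2174

Step 3 — cumulative fraction after k components = (λ_1 + ... + λ_k) / Σ λ:
  k = 1: 28/69 = 0.4058
  k = 2: (28 + 26)/69 = 54/69 = 0.7826
  k = 3: (28 + 26 + 15)/69 = 69/69 = 1

Summary (fraction, with percent):

explained: PC1 0.4058 (40.58%), PC2 0.3768 (37.68%), PC3 0.2174 (21.74%);  cumulative: 0.4058, 0.7826, 1


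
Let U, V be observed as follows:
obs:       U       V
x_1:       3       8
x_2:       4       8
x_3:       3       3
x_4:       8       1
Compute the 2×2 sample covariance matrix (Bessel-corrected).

Step 1 — column means:
  mean(U) = (3 + 4 + 3 + 8) / 4 = 18/4 = 4.5
  mean(V) = (8 + 8 + 3 + 1) / 4 = 20/4 = 5

Step 2 — sample covariance S[i,j] = (1/(n-1)) · Σ_k (x_{k,i} - mean_i) · (x_{k,j} - mean_j), with n-1 = 3.
  S[U,U] = ((-1.5)·(-1.5) + (-0.5)·(-0.5) + (-1.5)·(-1.5) + (3.5)·(3.5)) / 3 = 17/3 = 5.6667
  S[U,V] = ((-1.5)·(3) + (-0.5)·(3) + (-1.5)·(-2) + (3.5)·(-4)) / 3 = -17/3 = -5.6667
  S[V,V] = ((3)·(3) + (3)·(3) + (-2)·(-2) + (-4)·(-4)) / 3 = 38/3 = 12.6667

S is symmetric (S[j,i] = S[i,j]). Assembling:

S = [[5.6667, -5.6667],
 [-5.6667, 12.6667]]


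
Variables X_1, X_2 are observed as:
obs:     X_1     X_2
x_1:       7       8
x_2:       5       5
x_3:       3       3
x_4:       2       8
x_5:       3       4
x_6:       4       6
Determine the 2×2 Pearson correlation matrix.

Step 1 — column means:
  mean(X_1) = (7 + 5 + 3 + 2 + 3 + 4) / 6 = 24/6 = 4
  mean(X_2) = (8 + 5 + 3 + 8 + 4 + 6) / 6 = 34/6 = 5.6667

Step 2 — sample variances and covariances s[i,j] = (1/(n-1)) · Σ_k (x_{k,i} - mean_i) · (x_{k,j} - mean_j), with n-1 = 5:
  s[X_1,X_1] = ((3)·(3) + (1)·(1) + (-1)·(-1) + (-2)·(-2) + (-1)·(-1) + (0)·(0)) / 5 = 16/5 = 3.2
  s[X_1,X_2] = ((3)·(2.3333) + (1)·(-0.6667) + (-1)·(-2.6667) + (-2)·(2.3333) + (-1)·(-1.6667) + (0)·(0.3333)) / 5 = 6/5 = 1.2
  s[X_2,X_2] = ((2.3333)·(2.3333) + (-0.6667)·(-0.6667) + (-2.6667)·(-2.6667) + (2.3333)·(2.3333) + (-1.6667)·(-1.6667) + (0.3333)·(0.3333)) / 5 = 21.3333/5 = 4.2667
  Sample standard deviations s_i = √(s[i,i]):
  s(X_1) = √(3.2) = 1.7889
  s(X_2) = √(4.2667) = 2.0656

Step 3 — r_{ij} = s_{ij} / (s_i · s_j):
  r[X_1,X_1] = 1 (diagonal).
  r[X_1,X_2] = 1.2 / (1.7889 · 2.0656) = 1.2 / 3.695 = 0.3248
  r[X_2,X_2] = 1 (diagonal).

R is symmetric with unit diagonal. Assembling:

R = [[1, 0.3248],
 [0.3248, 1]]


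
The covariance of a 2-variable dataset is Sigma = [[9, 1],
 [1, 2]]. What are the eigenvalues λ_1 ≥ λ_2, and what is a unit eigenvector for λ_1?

Step 1 — characteristic polynomial of 2×2 Sigma:
  det(Sigma - λI) = λ² - trace · λ + det = 0.
  trace = 9 + 2 = 11, det = 9·2 - (1)² = 17.
Step 2 — discriminant:
  Δ = trace² - 4·det = 121 - 68 = 53.
Step 3 — eigenvalues:
  λ = (trace ± √Δ)/2 = (11 ± 7.2801)/2,
  λ_1 = 9.1401,  λ_2 = 1.8599.

Step 4 — unit eigenvector for λ_1: solve (Sigma - λ_1 I)v = 0. First row:
  (9 - 9.1401)·v_x + (1)·v_y = 0, i.e. (-0.1401)·v_x + (1)·v_y = 0,
  so v ∝ (b, λ_1 - a) = (1, 0.1401) = u.
  ||u|| = √((1)² + (0.1401)²) = √(1.0196) ≈ 1.0098,
  v_1 = u/||u|| ≈ (0.9903, 0.1387) (||v_1|| = 1).

λ_1 = 9.1401,  λ_2 = 1.8599;  v_1 ≈ (0.9903, 0.1387)


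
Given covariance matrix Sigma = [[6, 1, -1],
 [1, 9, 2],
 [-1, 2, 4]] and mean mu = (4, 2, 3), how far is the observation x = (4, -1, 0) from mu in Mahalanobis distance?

Step 1 — centre the observation: (x - mu) = (0, -3, -3).

Step 2 — invert Sigma (cofactor / det for 3×3, or solve directly):
  Sigma^{-1} = [[0.1829, -0.0343, 0.0629],
 [-0.0343, 0.1314, -0.0743],
 [0.0629, -0.0743, 0.3029]].

Step 3 — form the quadratic (x - mu)^T · Sigma^{-1} · (x - mu):
  Sigma^{-1} · (x - mu) = (-0.0857, -0.1714, -0.6857).
  (x - mu)^T · [Sigma^{-1} · (x - mu)] = (0)·(-0.0857) + (-3)·(-0.1714) + (-3)·(-0.6857) = 2.5714.

Step 4 — take square root: d = √(2.5714) ≈ 1.6036.

d(x, mu) = √(2.5714) ≈ 1.6036


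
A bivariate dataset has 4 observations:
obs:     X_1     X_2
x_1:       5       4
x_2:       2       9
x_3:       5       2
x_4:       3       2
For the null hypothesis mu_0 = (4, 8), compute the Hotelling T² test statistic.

Step 1 — sample mean vector:
  mean(X_1) = (5 + 2 + 5 + 3) / 4 = 15/4 = 3.75
  mean(X_2) = (4 + 9 + 2 + 2) / 4 = 17/4 = 4.25
  x̄ = (3.75, 4.25),  deviation x̄ - mu_0 = (3.75, 4.25) - (4, 8) = (-0.25, -3.75).

Step 2 — sample covariance matrix, S[i,j] = (1/(n-1)) · Σ_k (x_{k,i} - mean_i) · (x_{k,j} - mean_j), divisor n-1 = 3:
  S[X_1,X_1] = ((1.25)·(1.25) + (-1.75)·(-1.75) + (1.25)·(1.25) + (-0.75)·(-0.75)) / 3 = 6.75/3 = 2.25
  S[X_1,X_2] = ((1.25)·(-0.25) + (-1.75)·(4.75) + (1.25)·(-2.25) + (-0.75)·(-2.25)) / 3 = -9.75/3 = -3.25
  S[X_2,X_2] = ((-0.25)·(-0.25) + (4.75)·(4.75) + (-2.25)·(-2.25) + (-2.25)·(-2.25)) / 3 = 32.75/3 = 10.9167
  S = [[2.25, -3.25],
 [-3.25, 10.9167]].

Step 3 — invert S. det(S) = 2.25·10.9167 - (-3.25)² = 14.
  S^{-1} = (1/det) · [[d, -b], [-b, a]] = [[0.7798, 0.2321],
 [0.2321, 0.1607]].

Step 4 — quadratic form (x̄ - mu_0)^T · S^{-1} · (x̄ - mu_0):
  S^{-1} · (x̄ - mu_0) = (-1.0655, -0.6607),
  (x̄ - mu_0)^T · [...] = (-0.25)·(-1.0655) + (-3.75)·(-0.6607) = 2.744.

Step 5 — scale by n: T² = 4 · 2.744 = 10.9762.

T² ≈ 10.9762


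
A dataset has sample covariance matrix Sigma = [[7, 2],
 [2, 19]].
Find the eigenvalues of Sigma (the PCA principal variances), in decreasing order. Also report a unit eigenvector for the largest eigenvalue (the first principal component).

Step 1 — characteristic polynomial of 2×2 Sigma:
  det(Sigma - λI) = λ² - trace · λ + det = 0.
  trace = 7 + 19 = 26, det = 7·19 - (2)² = 129.
Step 2 — discriminant:
  Δ = trace² - 4·det = 676 - 516 = 160.
Step 3 — eigenvalues:
  λ = (trace ± √Δ)/2 = (26 ± 12.6491)/2,
  λ_1 = 19.3246,  λ_2 = 6.6754.

Step 4 — unit eigenvector for λ_1: solve (Sigma - λ_1 I)v = 0. First row:
  (7 - 19.3246)·v_x + (2)·v_y = 0, i.e. (-12.3246)·v_x + (2)·v_y = 0,
  so v ∝ (b, λ_1 - a) = (2, 12.3246) = u.
  ||u|| = √((2)² + (12.3246)²) = √(155.8947) ≈ 12.4858,
  v_1 = u/||u|| ≈ (0.1602, 0.9871) (||v_1|| = 1).

λ_1 = 19.3246,  λ_2 = 6.6754;  v_1 ≈ (0.1602, 0.9871)


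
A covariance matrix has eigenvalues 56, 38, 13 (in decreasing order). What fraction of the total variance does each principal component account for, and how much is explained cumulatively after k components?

Step 1 — total variance = trace(Sigma) = Σ λ_i = 56 + 38 + 13 = 107.

Step 2 — fraction explained by component i = λ_i / Σ λ:
  PC1: 56/107 = 0.5234
  PC2: 38/107 = 0.3551
  PC3: 13/107 = 0.1215

Step 3 — cumulative fraction after k components = (λ_1 + ... + λ_k) / Σ λ:
  k = 1: 56/107 = 0.5234
  k = 2: (56 + 38)/107 = 94/107 = 0.8785
  k = 3: (56 + 38 + 13)/107 = 107/107 = 1

Summary (fraction, with percent):

explained: PC1 0.5234 (52.34%), PC2 0.3551 (35.51%), PC3 0.1215 (12.15%);  cumulative: 0.5234, 0.8785, 1


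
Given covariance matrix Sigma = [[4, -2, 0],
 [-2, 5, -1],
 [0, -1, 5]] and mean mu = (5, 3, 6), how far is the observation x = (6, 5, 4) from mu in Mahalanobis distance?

Step 1 — centre the observation: (x - mu) = (1, 2, -2).

Step 2 — invert Sigma (cofactor / det for 3×3, or solve directly):
  Sigma^{-1} = [[0.3158, 0.1316, 0.0263],
 [0.1316, 0.2632, 0.0526],
 [0.0263, 0.0526, 0.2105]].

Step 3 — form the quadratic (x - mu)^T · Sigma^{-1} · (x - mu):
  Sigma^{-1} · (x - mu) = (0.5263, 0.5526, -0.2895).
  (x - mu)^T · [Sigma^{-1} · (x - mu)] = (1)·(0.5263) + (2)·(0.5526) + (-2)·(-0.2895) = 2.2105.

Step 4 — take square root: d = √(2.2105) ≈ 1.4868.

d(x, mu) = √(2.2105) ≈ 1.4868


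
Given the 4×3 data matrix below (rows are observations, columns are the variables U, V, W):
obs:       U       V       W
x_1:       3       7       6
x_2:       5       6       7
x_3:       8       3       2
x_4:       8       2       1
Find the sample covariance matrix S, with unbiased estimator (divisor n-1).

Step 1 — column means:
  mean(U) = (3 + 5 + 8 + 8) / 4 = 24/4 = 6
  mean(V) = (7 + 6 + 3 + 2) / 4 = 18/4 = 4.5
  mean(W) = (6 + 7 + 2 + 1) / 4 = 16/4 = 4

Step 2 — sample covariance S[i,j] = (1/(n-1)) · Σ_k (x_{k,i} - mean_i) · (x_{k,j} - mean_j), with n-1 = 3.
  S[U,U] = ((-3)·(-3) + (-1)·(-1) + (2)·(2) + (2)·(2)) / 3 = 18/3 = 6
  S[U,V] = ((-3)·(2.5) + (-1)·(1.5) + (2)·(-1.5) + (2)·(-2.5)) / 3 = -17/3 = -5.6667
  S[U,W] = ((-3)·(2) + (-1)·(3) + (2)·(-2) + (2)·(-3)) / 3 = -19/3 = -6.3333
  S[V,V] = ((2.5)·(2.5) + (1.5)·(1.5) + (-1.5)·(-1.5) + (-2.5)·(-2.5)) / 3 = 17/3 = 5.6667
  S[V,W] = ((2.5)·(2) + (1.5)·(3) + (-1.5)·(-2) + (-2.5)·(-3)) / 3 = 20/3 = 6.6667
  S[W,W] = ((2)·(2) + (3)·(3) + (-2)·(-2) + (-3)·(-3)) / 3 = 26/3 = 8.6667

S is symmetric (S[j,i] = S[i,j]). Assembling:

S = [[6, -5.6667, -6.3333],
 [-5.6667, 5.6667, 6.6667],
 [-6.3333, 6.6667, 8.6667]]


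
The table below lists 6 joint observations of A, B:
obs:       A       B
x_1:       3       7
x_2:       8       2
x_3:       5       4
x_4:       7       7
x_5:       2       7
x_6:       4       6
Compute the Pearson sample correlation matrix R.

Step 1 — column means:
  mean(A) = (3 + 8 + 5 + 7 + 2 + 4) / 6 = 29/6 = 4.8333
  mean(B) = (7 + 2 + 4 + 7 + 7 + 6) / 6 = 33/6 = 5.5

Step 2 — sample variances and covariances s[i,j] = (1/(n-1)) · Σ_k (x_{k,i} - mean_i) · (x_{k,j} - mean_j), with n-1 = 5:
  s[A,A] = ((-1.8333)·(-1.8333) + (3.1667)·(3.1667) + (0.1667)·(0.1667) + (2.1667)·(2.1667) + (-2.8333)·(-2.8333) + (-0.8333)·(-0.8333)) / 5 = 26.8333/5 = 5.3667
  s[A,B] = ((-1.8333)·(1.5) + (3.1667)·(-3.5) + (0.1667)·(-1.5) + (2.1667)·(1.5) + (-2.8333)·(1.5) + (-0.8333)·(0.5)) / 5 = -15.5/5 = -3.1
  s[B,B] = ((1.5)·(1.5) + (-3.5)·(-3.5) + (-1.5)·(-1.5) + (1.5)·(1.5) + (1.5)·(1.5) + (0.5)·(0.5)) / 5 = 21.5/5 = 4.3
  Sample standard deviations s_i = √(s[i,i]):
  s(A) = √(5.3667) = 2.3166
  s(B) = √(4.3) = 2.0736

Step 3 — r_{ij} = s_{ij} / (s_i · s_j):
  r[A,A] = 1 (diagonal).
  r[A,B] = -3.1 / (2.3166 · 2.0736) = -3.1 / 4.8038 = -0.6453
  r[B,B] = 1 (diagonal).

R is symmetric with unit diagonal. Assembling:

R = [[1, -0.6453],
 [-0.6453, 1]]


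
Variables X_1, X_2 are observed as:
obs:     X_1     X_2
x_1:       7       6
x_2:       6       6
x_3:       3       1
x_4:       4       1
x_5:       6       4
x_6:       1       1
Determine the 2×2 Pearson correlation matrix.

Step 1 — column means:
  mean(X_1) = (7 + 6 + 3 + 4 + 6 + 1) / 6 = 27/6 = 4.5
  mean(X_2) = (6 + 6 + 1 + 1 + 4 + 1) / 6 = 19/6 = 3.1667

Step 2 — sample variances and covariances s[i,j] = (1/(n-1)) · Σ_k (x_{k,i} - mean_i) · (x_{k,j} - mean_j), with n-1 = 5:
  s[X_1,X_1] = ((2.5)·(2.5) + (1.5)·(1.5) + (-1.5)·(-1.5) + (-0.5)·(-0.5) + (1.5)·(1.5) + (-3.5)·(-3.5)) / 5 = 25.5/5 = 5.1
  s[X_1,X_2] = ((2.5)·(2.8333) + (1.5)·(2.8333) + (-1.5)·(-2.1667) + (-0.5)·(-2.1667) + (1.5)·(0.8333) + (-3.5)·(-2.1667)) / 5 = 24.5/5 = 4.9
  s[X_2,X_2] = ((2.8333)·(2.8333) + (2.8333)·(2.8333) + (-2.1667)·(-2.1667) + (-2.1667)·(-2.1667) + (0.8333)·(0.8333) + (-2.1667)·(-2.1667)) / 5 = 30.8333/5 = 6.1667
  Sample standard deviations s_i = √(s[i,i]):
  s(X_1) = √(5.1) = 2.2583
  s(X_2) = √(6.1667) = 2.4833

Step 3 — r_{ij} = s_{ij} / (s_i · s_j):
  r[X_1,X_1] = 1 (diagonal).
  r[X_1,X_2] = 4.9 / (2.2583 · 2.4833) = 4.9 / 5.608 = 0.8737
  r[X_2,X_2] = 1 (diagonal).

R is symmetric with unit diagonal. Assembling:

R = [[1, 0.8737],
 [0.8737, 1]]


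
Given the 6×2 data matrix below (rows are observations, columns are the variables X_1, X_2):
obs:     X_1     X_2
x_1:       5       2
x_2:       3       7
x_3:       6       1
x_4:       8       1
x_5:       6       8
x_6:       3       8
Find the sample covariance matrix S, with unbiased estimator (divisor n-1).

Step 1 — column means:
  mean(X_1) = (5 + 3 + 6 + 8 + 6 + 3) / 6 = 31/6 = 5.1667
  mean(X_2) = (2 + 7 + 1 + 1 + 8 + 8) / 6 = 27/6 = 4.5

Step 2 — sample covariance S[i,j] = (1/(n-1)) · Σ_k (x_{k,i} - mean_i) · (x_{k,j} - mean_j), with n-1 = 5.
  S[X_1,X_1] = ((-0.1667)·(-0.1667) + (-2.1667)·(-2.1667) + (0.8333)·(0.8333) + (2.8333)·(2.8333) + (0.8333)·(0.8333) + (-2.1667)·(-2.1667)) / 5 = 18.8333/5 = 3.7667
  S[X_1,X_2] = ((-0.1667)·(-2.5) + (-2.1667)·(2.5) + (0.8333)·(-3.5) + (2.8333)·(-3.5) + (0.8333)·(3.5) + (-2.1667)·(3.5)) / 5 = -22.5/5 = -4.5
  S[X_2,X_2] = ((-2.5)·(-2.5) + (2.5)·(2.5) + (-3.5)·(-3.5) + (-3.5)·(-3.5) + (3.5)·(3.5) + (3.5)·(3.5)) / 5 = 61.5/5 = 12.3

S is symmetric (S[j,i] = S[i,j]). Assembling:

S = [[3.7667, -4.5],
 [-4.5, 12.3]]


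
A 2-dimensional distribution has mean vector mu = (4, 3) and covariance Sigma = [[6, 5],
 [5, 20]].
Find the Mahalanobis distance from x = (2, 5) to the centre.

Step 1 — centre the observation: (x - mu) = (-2, 2).

Step 2 — invert Sigma. det(Sigma) = 6·20 - (5)² = 95.
  Sigma^{-1} = (1/det) · [[d, -b], [-b, a]] = [[0.2105, -0.0526],
 [-0.0526, 0.0632]].

Step 3 — form the quadratic (x - mu)^T · Sigma^{-1} · (x - mu):
  Sigma^{-1} · (x - mu) = (-0.5263, 0.2316).
  (x - mu)^T · [Sigma^{-1} · (x - mu)] = (-2)·(-0.5263) + (2)·(0.2316) = 1.5158.

Step 4 — take square root: d = √(1.5158) ≈ 1.2312.

d(x, mu) = √(1.5158) ≈ 1.2312


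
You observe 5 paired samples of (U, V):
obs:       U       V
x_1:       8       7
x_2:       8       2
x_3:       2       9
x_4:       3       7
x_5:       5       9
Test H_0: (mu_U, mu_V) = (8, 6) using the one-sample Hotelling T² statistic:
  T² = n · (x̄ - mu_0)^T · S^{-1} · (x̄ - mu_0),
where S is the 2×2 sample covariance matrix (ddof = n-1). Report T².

Step 1 — sample mean vector:
  mean(U) = (8 + 8 + 2 + 3 + 5) / 5 = 26/5 = 5.2
  mean(V) = (7 + 2 + 9 + 7 + 9) / 5 = 34/5 = 6.8
  x̄ = (5.2, 6.8),  deviation x̄ - mu_0 = (5.2, 6.8) - (8, 6) = (-2.8, 0.8).

Step 2 — sample covariance matrix, S[i,j] = (1/(n-1)) · Σ_k (x_{k,i} - mean_i) · (x_{k,j} - mean_j), divisor n-1 = 4:
  S[U,U] = ((2.8)·(2.8) + (2.8)·(2.8) + (-3.2)·(-3.2) + (-2.2)·(-2.2) + (-0.2)·(-0.2)) / 4 = 30.8/4 = 7.7
  S[U,V] = ((2.8)·(0.2) + (2.8)·(-4.8) + (-3.2)·(2.2) + (-2.2)·(0.2) + (-0.2)·(2.2)) / 4 = -20.8/4 = -5.2
  S[V,V] = ((0.2)·(0.2) + (-4.8)·(-4.8) + (2.2)·(2.2) + (0.2)·(0.2) + (2.2)·(2.2)) / 4 = 32.8/4 = 8.2
  S = [[7.7, -5.2],
 [-5.2, 8.2]].

Step 3 — invert S. det(S) = 7.7·8.2 - (-5.2)² = 36.1.
  S^{-1} = (1/det) · [[d, -b], [-b, a]] = [[0.2271, 0.144],
 [0.144, 0.2133]].

Step 4 — quadratic form (x̄ - mu_0)^T · S^{-1} · (x̄ - mu_0):
  S^{-1} · (x̄ - mu_0) = (-0.5208, -0.2327),
  (x̄ - mu_0)^T · [...] = (-2.8)·(-0.5208) + (0.8)·(-0.2327) = 1.272.

Step 5 — scale by n: T² = 5 · 1.272 = 6.3601.

T² ≈ 6.3601


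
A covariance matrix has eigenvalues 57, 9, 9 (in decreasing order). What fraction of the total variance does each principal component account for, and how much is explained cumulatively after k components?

Step 1 — total variance = trace(Sigma) = Σ λ_i = 57 + 9 + 9 = 75.

Step 2 — fraction explained by component i = λ_i / Σ λ:
  PC1: 57/75 = 0.76
  PC2: 9/75 = 0.12
  PC3: 9/75 = 0.12

Step 3 — cumulative fraction after k components = (λ_1 + ... + λ_k) / Σ λ:
  k = 1: 57/75 = 0.76
  k = 2: (57 + 9)/75 = 66/75 = 0.88
  k = 3: (57 + 9 + 9)/75 = 75/75 = 1

Summary (fraction, with percent):

explained: PC1 0.76 (76%), PC2 0.12 (12%), PC3 0.12 (12%);  cumulative: 0.76, 0.88, 1


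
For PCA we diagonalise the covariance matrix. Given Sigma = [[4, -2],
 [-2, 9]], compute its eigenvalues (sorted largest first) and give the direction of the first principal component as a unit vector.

Step 1 — characteristic polynomial of 2×2 Sigma:
  det(Sigma - λI) = λ² - trace · λ + det = 0.
  trace = 4 + 9 = 13, det = 4·9 - (-2)² = 32.
Step 2 — discriminant:
  Δ = trace² - 4·det = 169 - 128 = 41.
Step 3 — eigenvalues:
  λ = (trace ± √Δ)/2 = (13 ± 6.4031)/2,
  λ_1 = 9.7016,  λ_2 = 3.2984.

Step 4 — unit eigenvector for λ_1: solve (Sigma - λ_1 I)v = 0. First row:
  (4 - 9.7016)·v_x + (-2)·v_y = 0, i.e. (-5.7016)·v_x + (-2)·v_y = 0,
  so v ∝ (b, λ_1 - a) = (-2, 5.7016); multiply by -1 so the first entry is positive: u = (2, -5.7016).
  ||u|| = √((2)² + (-5.7016)²) = √(36.5078) ≈ 6.0422,
  v_1 = u/||u|| ≈ (0.331, -0.9436) (||v_1|| = 1).

λ_1 = 9.7016,  λ_2 = 3.2984;  v_1 ≈ (0.331, -0.9436)


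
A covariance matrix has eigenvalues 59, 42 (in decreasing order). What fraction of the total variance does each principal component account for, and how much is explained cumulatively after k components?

Step 1 — total variance = trace(Sigma) = Σ λ_i = 59 + 42 = 101.

Step 2 — fraction explained by component i = λ_i / Σ λ:
  PC1: 59/101 = 0.5842
  PC2: 42/101 = 0.4158

Step 3 — cumulative fraction after k components = (λ_1 + ... + λ_k) / Σ λ:
  k = 1: 59/101 = 0.5842
  k = 2: (59 + 42)/101 = 101/101 = 1

Summary (fraction, with percent):

explained: PC1 0.5842 (58.42%), PC2 0.4158 (41.58%);  cumulative: 0.5842, 1


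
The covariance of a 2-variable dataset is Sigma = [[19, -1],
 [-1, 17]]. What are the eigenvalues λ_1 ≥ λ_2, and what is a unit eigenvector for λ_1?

Step 1 — characteristic polynomial of 2×2 Sigma:
  det(Sigma - λI) = λ² - trace · λ + det = 0.
  trace = 19 + 17 = 36, det = 19·17 - (-1)² = 322.
Step 2 — discriminant:
  Δ = trace² - 4·det = 1296 - 1288 = 8.
Step 3 — eigenvalues:
  λ = (trace ± √Δ)/2 = (36 ± 2.8284)/2,
  λ_1 = 19.4142,  λ_2 = 16.5858.

Step 4 — unit eigenvector for λ_1: solve (Sigma - λ_1 I)v = 0. First row:
  (19 - 19.4142)·v_x + (-1)·v_y = 0, i.e. (-0.4142)·v_x + (-1)·v_y = 0,
  so v ∝ (b, λ_1 - a) = (-1, 0.4142); multiply by -1 so the first entry is positive: u = (1, -0.4142).
  ||u|| = √((1)² + (-0.4142)²) = √(1.1716) ≈ 1.0824,
  v_1 = u/||u|| ≈ (0.9239, -0.3827) (||v_1|| = 1).

λ_1 = 19.4142,  λ_2 = 16.5858;  v_1 ≈ (0.9239, -0.3827)


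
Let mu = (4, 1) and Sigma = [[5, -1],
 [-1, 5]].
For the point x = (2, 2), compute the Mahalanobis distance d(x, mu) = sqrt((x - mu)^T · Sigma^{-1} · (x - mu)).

Step 1 — centre the observation: (x - mu) = (-2, 1).

Step 2 — invert Sigma. det(Sigma) = 5·5 - (-1)² = 24.
  Sigma^{-1} = (1/det) · [[d, -b], [-b, a]] = [[0.2083, 0.0417],
 [0.0417, 0.2083]].

Step 3 — form the quadratic (x - mu)^T · Sigma^{-1} · (x - mu):
  Sigma^{-1} · (x - mu) = (-0.375, 0.125).
  (x - mu)^T · [Sigma^{-1} · (x - mu)] = (-2)·(-0.375) + (1)·(0.125) = 0.875.

Step 4 — take square root: d = √(0.875) ≈ 0.9354.

d(x, mu) = √(0.875) ≈ 0.9354


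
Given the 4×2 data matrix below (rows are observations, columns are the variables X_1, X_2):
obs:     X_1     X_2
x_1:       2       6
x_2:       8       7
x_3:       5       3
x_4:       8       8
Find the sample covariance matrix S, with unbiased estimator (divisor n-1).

Step 1 — column means:
  mean(X_1) = (2 + 8 + 5 + 8) / 4 = 23/4 = 5.75
  mean(X_2) = (6 + 7 + 3 + 8) / 4 = 24/4 = 6

Step 2 — sample covariance S[i,j] = (1/(n-1)) · Σ_k (x_{k,i} - mean_i) · (x_{k,j} - mean_j), with n-1 = 3.
  S[X_1,X_1] = ((-3.75)·(-3.75) + (2.25)·(2.25) + (-0.75)·(-0.75) + (2.25)·(2.25)) / 3 = 24.75/3 = 8.25
  S[X_1,X_2] = ((-3.75)·(0) + (2.25)·(1) + (-0.75)·(-3) + (2.25)·(2)) / 3 = 9/3 = 3
  S[X_2,X_2] = ((0)·(0) + (1)·(1) + (-3)·(-3) + (2)·(2)) / 3 = 14/3 = 4.6667

S is symmetric (S[j,i] = S[i,j]). Assembling:

S = [[8.25, 3],
 [3, 4.6667]]


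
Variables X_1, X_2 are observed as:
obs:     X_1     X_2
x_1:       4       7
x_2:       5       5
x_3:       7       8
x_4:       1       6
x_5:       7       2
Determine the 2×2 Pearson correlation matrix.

Step 1 — column means:
  mean(X_1) = (4 + 5 + 7 + 1 + 7) / 5 = 24/5 = 4.8
  mean(X_2) = (7 + 5 + 8 + 6 + 2) / 5 = 28/5 = 5.6

Step 2 — sample variances and covariances s[i,j] = (1/(n-1)) · Σ_k (x_{k,i} - mean_i) · (x_{k,j} - mean_j), with n-1 = 4:
  s[X_1,X_1] = ((-0.8)·(-0.8) + (0.2)·(0.2) + (2.2)·(2.2) + (-3.8)·(-3.8) + (2.2)·(2.2)) / 4 = 24.8/4 = 6.2
  s[X_1,X_2] = ((-0.8)·(1.4) + (0.2)·(-0.6) + (2.2)·(2.4) + (-3.8)·(0.4) + (2.2)·(-3.6)) / 4 = -5.4/4 = -1.35
  s[X_2,X_2] = ((1.4)·(1.4) + (-0.6)·(-0.6) + (2.4)·(2.4) + (0.4)·(0.4) + (-3.6)·(-3.6)) / 4 = 21.2/4 = 5.3
  Sample standard deviations s_i = √(s[i,i]):
  s(X_1) = √(6.2) = 2.49
  s(X_2) = √(5.3) = 2.3022

Step 3 — r_{ij} = s_{ij} / (s_i · s_j):
  r[X_1,X_1] = 1 (diagonal).
  r[X_1,X_2] = -1.35 / (2.49 · 2.3022) = -1.35 / 5.7324 = -0.2355
  r[X_2,X_2] = 1 (diagonal).

R is symmetric with unit diagonal. Assembling:

R = [[1, -0.2355],
 [-0.2355, 1]]


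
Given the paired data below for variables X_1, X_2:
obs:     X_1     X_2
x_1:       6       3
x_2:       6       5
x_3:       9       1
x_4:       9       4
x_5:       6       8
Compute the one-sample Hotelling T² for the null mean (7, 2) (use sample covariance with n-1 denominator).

Step 1 — sample mean vector:
  mean(X_1) = (6 + 6 + 9 + 9 + 6) / 5 = 36/5 = 7.2
  mean(X_2) = (3 + 5 + 1 + 4 + 8) / 5 = 21/5 = 4.2
  x̄ = (7.2, 4.2),  deviation x̄ - mu_0 = (7.2, 4.2) - (7, 2) = (0.2, 2.2).

Step 2 — sample covariance matrix, S[i,j] = (1/(n-1)) · Σ_k (x_{k,i} - mean_i) · (x_{k,j} - mean_j), divisor n-1 = 4:
  S[X_1,X_1] = ((-1.2)·(-1.2) + (-1.2)·(-1.2) + (1.8)·(1.8) + (1.8)·(1.8) + (-1.2)·(-1.2)) / 4 = 10.8/4 = 2.7
  S[X_1,X_2] = ((-1.2)·(-1.2) + (-1.2)·(0.8) + (1.8)·(-3.2) + (1.8)·(-0.2) + (-1.2)·(3.8)) / 4 = -10.2/4 = -2.55
  S[X_2,X_2] = ((-1.2)·(-1.2) + (0.8)·(0.8) + (-3.2)·(-3.2) + (-0.2)·(-0.2) + (3.8)·(3.8)) / 4 = 26.8/4 = 6.7
  S = [[2.7, -2.55],
 [-2.55, 6.7]].

Step 3 — invert S. det(S) = 2.7·6.7 - (-2.55)² = 11.5875.
  S^{-1} = (1/det) · [[d, -b], [-b, a]] = [[0.5782, 0.2201],
 [0.2201, 0.233]].

Step 4 — quadratic form (x̄ - mu_0)^T · S^{-1} · (x̄ - mu_0):
  S^{-1} · (x̄ - mu_0) = (0.5998, 0.5566),
  (x̄ - mu_0)^T · [...] = (0.2)·(0.5998) + (2.2)·(0.5566) = 1.3446.

Step 5 — scale by n: T² = 5 · 1.3446 = 6.7228.

T² ≈ 6.7228


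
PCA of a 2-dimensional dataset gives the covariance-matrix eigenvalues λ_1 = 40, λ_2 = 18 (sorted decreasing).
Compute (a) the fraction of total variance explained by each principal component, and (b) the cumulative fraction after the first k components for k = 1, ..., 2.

Step 1 — total variance = trace(Sigma) = Σ λ_i = 40 + 18 = 58.

Step 2 — fraction explained by component i = λ_i / Σ λ:
  PC1: 40/58 = 0.6897
  PC2: 18/58 = 0.3103

Step 3 — cumulative fraction after k components = (λ_1 + ... + λ_k) / Σ λ:
  k = 1: 40/58 = 0.6897
  k = 2: (40 + 18)/58 = 58/58 = 1

Summary (fraction, with percent):

explained: PC1 0.6897 (68.97%), PC2 0.3103 (31.03%);  cumulative: 0.6897, 1


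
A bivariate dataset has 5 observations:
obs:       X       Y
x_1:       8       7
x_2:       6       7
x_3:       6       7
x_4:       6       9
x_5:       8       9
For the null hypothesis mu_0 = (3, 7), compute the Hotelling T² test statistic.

Step 1 — sample mean vector:
  mean(X) = (8 + 6 + 6 + 6 + 8) / 5 = 34/5 = 6.8
  mean(Y) = (7 + 7 + 7 + 9 + 9) / 5 = 39/5 = 7.8
  x̄ = (6.8, 7.8),  deviation x̄ - mu_0 = (6.8, 7.8) - (3, 7) = (3.8, 0.8).

Step 2 — sample covariance matrix, S[i,j] = (1/(n-1)) · Σ_k (x_{k,i} - mean_i) · (x_{k,j} - mean_j), divisor n-1 = 4:
  S[X,X] = ((1.2)·(1.2) + (-0.8)·(-0.8) + (-0.8)·(-0.8) + (-0.8)·(-0.8) + (1.2)·(1.2)) / 4 = 4.8/4 = 1.2
  S[X,Y] = ((1.2)·(-0.8) + (-0.8)·(-0.8) + (-0.8)·(-0.8) + (-0.8)·(1.2) + (1.2)·(1.2)) / 4 = 0.8/4 = 0.2
  S[Y,Y] = ((-0.8)·(-0.8) + (-0.8)·(-0.8) + (-0.8)·(-0.8) + (1.2)·(1.2) + (1.2)·(1.2)) / 4 = 4.8/4 = 1.2
  S = [[1.2, 0.2],
 [0.2, 1.2]].

Step 3 — invert S. det(S) = 1.2·1.2 - (0.2)² = 1.4.
  S^{-1} = (1/det) · [[d, -b], [-b, a]] = [[0.8571, -0.1429],
 [-0.1429, 0.8571]].

Step 4 — quadratic form (x̄ - mu_0)^T · S^{-1} · (x̄ - mu_0):
  S^{-1} · (x̄ - mu_0) = (3.1429, 0.1429),
  (x̄ - mu_0)^T · [...] = (3.8)·(3.1429) + (0.8)·(0.1429) = 12.0571.

Step 5 — scale by n: T² = 5 · 12.0571 = 60.2857.

T² ≈ 60.2857


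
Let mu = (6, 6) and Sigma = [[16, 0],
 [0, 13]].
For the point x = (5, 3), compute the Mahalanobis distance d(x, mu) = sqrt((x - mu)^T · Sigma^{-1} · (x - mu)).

Step 1 — centre the observation: (x - mu) = (-1, -3).

Step 2 — invert Sigma. det(Sigma) = 16·13 - (0)² = 208.
  Sigma^{-1} = (1/det) · [[d, -b], [-b, a]] = [[0.0625, 0],
 [0, 0.0769]].

Step 3 — form the quadratic (x - mu)^T · Sigma^{-1} · (x - mu):
  Sigma^{-1} · (x - mu) = (-0.0625, -0.2308).
  (x - mu)^T · [Sigma^{-1} · (x - mu)] = (-1)·(-0.0625) + (-3)·(-0.2308) = 0.7548.

Step 4 — take square root: d = √(0.7548) ≈ 0.8688.

d(x, mu) = √(0.7548) ≈ 0.8688


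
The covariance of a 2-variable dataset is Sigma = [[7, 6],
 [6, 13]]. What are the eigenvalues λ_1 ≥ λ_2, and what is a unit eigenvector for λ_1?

Step 1 — characteristic polynomial of 2×2 Sigma:
  det(Sigma - λI) = λ² - trace · λ + det = 0.
  trace = 7 + 13 = 20, det = 7·13 - (6)² = 55.
Step 2 — discriminant:
  Δ = trace² - 4·det = 400 - 220 = 180.
Step 3 — eigenvalues:
  λ = (trace ± √Δ)/2 = (20 ± 13.4164)/2,
  λ_1 = 16.7082,  λ_2 = 3.2918.

Step 4 — unit eigenvector for λ_1: solve (Sigma - λ_1 I)v = 0. First row:
  (7 - 16.7082)·v_x + (6)·v_y = 0, i.e. (-9.7082)·v_x + (6)·v_y = 0,
  so v ∝ (b, λ_1 - a) = (6, 9.7082) = u.
  ||u|| = √((6)² + (9.7082)²) = √(130.2492) ≈ 11.4127,
  v_1 = u/||u|| ≈ (0.5257, 0.8507) (||v_1|| = 1).

λ_1 = 16.7082,  λ_2 = 3.2918;  v_1 ≈ (0.5257, 0.8507)


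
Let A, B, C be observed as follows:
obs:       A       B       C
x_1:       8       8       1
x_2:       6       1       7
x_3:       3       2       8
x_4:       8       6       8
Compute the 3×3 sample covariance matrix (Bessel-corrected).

Step 1 — column means:
  mean(A) = (8 + 6 + 3 + 8) / 4 = 25/4 = 6.25
  mean(B) = (8 + 1 + 2 + 6) / 4 = 17/4 = 4.25
  mean(C) = (1 + 7 + 8 + 8) / 4 = 24/4 = 6

Step 2 — sample covariance S[i,j] = (1/(n-1)) · Σ_k (x_{k,i} - mean_i) · (x_{k,j} - mean_j), with n-1 = 3.
  S[A,A] = ((1.75)·(1.75) + (-0.25)·(-0.25) + (-3.25)·(-3.25) + (1.75)·(1.75)) / 3 = 16.75/3 = 5.5833
  S[A,B] = ((1.75)·(3.75) + (-0.25)·(-3.25) + (-3.25)·(-2.25) + (1.75)·(1.75)) / 3 = 17.75/3 = 5.9167
  S[A,C] = ((1.75)·(-5) + (-0.25)·(1) + (-3.25)·(2) + (1.75)·(2)) / 3 = -12/3 = -4
  S[B,B] = ((3.75)·(3.75) + (-3.25)·(-3.25) + (-2.25)·(-2.25) + (1.75)·(1.75)) / 3 = 32.75/3 = 10.9167
  S[B,C] = ((3.75)·(-5) + (-3.25)·(1) + (-2.25)·(2) + (1.75)·(2)) / 3 = -23/3 = -7.6667
  S[C,C] = ((-5)·(-5) + (1)·(1) + (2)·(2) + (2)·(2)) / 3 = 34/3 = 11.3333

S is symmetric (S[j,i] = S[i,j]). Assembling:

S = [[5.5833, 5.9167, -4],
 [5.9167, 10.9167, -7.6667],
 [-4, -7.6667, 11.3333]]


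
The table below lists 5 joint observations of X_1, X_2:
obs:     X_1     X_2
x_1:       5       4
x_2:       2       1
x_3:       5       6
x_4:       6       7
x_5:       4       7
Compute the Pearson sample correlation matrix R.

Step 1 — column means:
  mean(X_1) = (5 + 2 + 5 + 6 + 4) / 5 = 22/5 = 4.4
  mean(X_2) = (4 + 1 + 6 + 7 + 7) / 5 = 25/5 = 5

Step 2 — sample variances and covariances s[i,j] = (1/(n-1)) · Σ_k (x_{k,i} - mean_i) · (x_{k,j} - mean_j), with n-1 = 4:
  s[X_1,X_1] = ((0.6)·(0.6) + (-2.4)·(-2.4) + (0.6)·(0.6) + (1.6)·(1.6) + (-0.4)·(-0.4)) / 4 = 9.2/4 = 2.3
  s[X_1,X_2] = ((0.6)·(-1) + (-2.4)·(-4) + (0.6)·(1) + (1.6)·(2) + (-0.4)·(2)) / 4 = 12/4 = 3
  s[X_2,X_2] = ((-1)·(-1) + (-4)·(-4) + (1)·(1) + (2)·(2) + (2)·(2)) / 4 = 26/4 = 6.5
  Sample standard deviations s_i = √(s[i,i]):
  s(X_1) = √(2.3) = 1.5166
  s(X_2) = √(6.5) = 2.5495

Step 3 — r_{ij} = s_{ij} / (s_i · s_j):
  r[X_1,X_1] = 1 (diagonal).
  r[X_1,X_2] = 3 / (1.5166 · 2.5495) = 3 / 3.8665 = 0.7759
  r[X_2,X_2] = 1 (diagonal).

R is symmetric with unit diagonal. Assembling:

R = [[1, 0.7759],
 [0.7759, 1]]


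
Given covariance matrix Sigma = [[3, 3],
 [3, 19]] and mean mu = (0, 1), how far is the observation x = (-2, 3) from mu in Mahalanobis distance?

Step 1 — centre the observation: (x - mu) = (-2, 2).

Step 2 — invert Sigma. det(Sigma) = 3·19 - (3)² = 48.
  Sigma^{-1} = (1/det) · [[d, -b], [-b, a]] = [[0.3958, -0.0625],
 [-0.0625, 0.0625]].

Step 3 — form the quadratic (x - mu)^T · Sigma^{-1} · (x - mu):
  Sigma^{-1} · (x - mu) = (-0.9167, 0.25).
  (x - mu)^T · [Sigma^{-1} · (x - mu)] = (-2)·(-0.9167) + (2)·(0.25) = 2.3333.

Step 4 — take square root: d = √(2.3333) ≈ 1.5275.

d(x, mu) = √(2.3333) ≈ 1.5275


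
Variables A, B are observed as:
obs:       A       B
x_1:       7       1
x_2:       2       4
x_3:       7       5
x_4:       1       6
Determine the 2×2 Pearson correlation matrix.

Step 1 — column means:
  mean(A) = (7 + 2 + 7 + 1) / 4 = 17/4 = 4.25
  mean(B) = (1 + 4 + 5 + 6) / 4 = 16/4 = 4

Step 2 — sample variances and covariances s[i,j] = (1/(n-1)) · Σ_k (x_{k,i} - mean_i) · (x_{k,j} - mean_j), with n-1 = 3:
  s[A,A] = ((2.75)·(2.75) + (-2.25)·(-2.25) + (2.75)·(2.75) + (-3.25)·(-3.25)) / 3 = 30.75/3 = 10.25
  s[A,B] = ((2.75)·(-3) + (-2.25)·(0) + (2.75)·(1) + (-3.25)·(2)) / 3 = -12/3 = -4
  s[B,B] = ((-3)·(-3) + (0)·(0) + (1)·(1) + (2)·(2)) / 3 = 14/3 = 4.6667
  Sample standard deviations s_i = √(s[i,i]):
  s(A) = √(10.25) = 3.2016
  s(B) = √(4.6667) = 2.1602

Step 3 — r_{ij} = s_{ij} / (s_i · s_j):
  r[A,A] = 1 (diagonal).
  r[A,B] = -4 / (3.2016 · 2.1602) = -4 / 6.9162 = -0.5784
  r[B,B] = 1 (diagonal).

R is symmetric with unit diagonal. Assembling:

R = [[1, -0.5784],
 [-0.5784, 1]]


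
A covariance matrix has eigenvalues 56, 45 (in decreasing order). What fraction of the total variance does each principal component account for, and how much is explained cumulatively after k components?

Step 1 — total variance = trace(Sigma) = Σ λ_i = 56 + 45 = 101.

Step 2 — fraction explained by component i = λ_i / Σ λ:
  PC1: 56/101 = 0.5545
  PC2: 45/101 = 0.4455

Step 3 — cumulative fraction after k components = (λ_1 + ... + λ_k) / Σ λ:
  k = 1: 56/101 = 0.5545
  k = 2: (56 + 45)/101 = 101/101 = 1

Summary (fraction, with percent):

explained: PC1 0.5545 (55.45%), PC2 0.4455 (44.55%);  cumulative: 0.5545, 1


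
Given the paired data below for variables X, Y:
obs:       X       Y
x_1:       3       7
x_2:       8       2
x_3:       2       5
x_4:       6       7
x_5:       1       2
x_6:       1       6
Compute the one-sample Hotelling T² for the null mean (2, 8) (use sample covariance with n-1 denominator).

Step 1 — sample mean vector:
  mean(X) = (3 + 8 + 2 + 6 + 1 + 1) / 6 = 21/6 = 3.5
  mean(Y) = (7 + 2 + 5 + 7 + 2 + 6) / 6 = 29/6 = 4.8333
  x̄ = (3.5, 4.8333),  deviation x̄ - mu_0 = (3.5, 4.8333) - (2, 8) = (1.5, -3.1667).

Step 2 — sample covariance matrix, S[i,j] = (1/(n-1)) · Σ_k (x_{k,i} - mean_i) · (x_{k,j} - mean_j), divisor n-1 = 5:
  S[X,X] = ((-0.5)·(-0.5) + (4.5)·(4.5) + (-1.5)·(-1.5) + (2.5)·(2.5) + (-2.5)·(-2.5) + (-2.5)·(-2.5)) / 5 = 41.5/5 = 8.3
  S[X,Y] = ((-0.5)·(2.1667) + (4.5)·(-2.8333) + (-1.5)·(0.1667) + (2.5)·(2.1667) + (-2.5)·(-2.8333) + (-2.5)·(1.1667)) / 5 = -4.5/5 = -0.9
  S[Y,Y] = ((2.1667)·(2.1667) + (-2.8333)·(-2.8333) + (0.1667)·(0.1667) + (2.1667)·(2.1667) + (-2.8333)·(-2.8333) + (1.1667)·(1.1667)) / 5 = 26.8333/5 = 5.3667
  S = [[8.3, -0.9],
 [-0.9, 5.3667]].

Step 3 — invert S. det(S) = 8.3·5.3667 - (-0.9)² = 43.7333.
  S^{-1} = (1/det) · [[d, -b], [-b, a]] = [[0.1227, 0.0206],
 [0.0206, 0.1898]].

Step 4 — quadratic form (x̄ - mu_0)^T · S^{-1} · (x̄ - mu_0):
  S^{-1} · (x̄ - mu_0) = (0.1189, -0.5701),
  (x̄ - mu_0)^T · [...] = (1.5)·(0.1189) + (-3.1667)·(-0.5701) = 1.9837.

Step 5 — scale by n: T² = 6 · 1.9837 = 11.9024.

T² ≈ 11.9024


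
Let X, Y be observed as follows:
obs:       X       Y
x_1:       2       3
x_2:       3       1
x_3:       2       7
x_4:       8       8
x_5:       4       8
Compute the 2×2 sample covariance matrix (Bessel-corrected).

Step 1 — column means:
  mean(X) = (2 + 3 + 2 + 8 + 4) / 5 = 19/5 = 3.8
  mean(Y) = (3 + 1 + 7 + 8 + 8) / 5 = 27/5 = 5.4

Step 2 — sample covariance S[i,j] = (1/(n-1)) · Σ_k (x_{k,i} - mean_i) · (x_{k,j} - mean_j), with n-1 = 4.
  S[X,X] = ((-1.8)·(-1.8) + (-0.8)·(-0.8) + (-1.8)·(-1.8) + (4.2)·(4.2) + (0.2)·(0.2)) / 4 = 24.8/4 = 6.2
  S[X,Y] = ((-1.8)·(-2.4) + (-0.8)·(-4.4) + (-1.8)·(1.6) + (4.2)·(2.6) + (0.2)·(2.6)) / 4 = 16.4/4 = 4.1
  S[Y,Y] = ((-2.4)·(-2.4) + (-4.4)·(-4.4) + (1.6)·(1.6) + (2.6)·(2.6) + (2.6)·(2.6)) / 4 = 41.2/4 = 10.3

S is symmetric (S[j,i] = S[i,j]). Assembling:

S = [[6.2, 4.1],
 [4.1, 10.3]]
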